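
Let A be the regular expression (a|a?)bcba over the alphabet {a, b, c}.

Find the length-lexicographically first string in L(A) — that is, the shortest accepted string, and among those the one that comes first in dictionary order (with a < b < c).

By inspection of the expression, no string of length less than 4 matches, and bcba is the lexicographically first match of length 4.

bcba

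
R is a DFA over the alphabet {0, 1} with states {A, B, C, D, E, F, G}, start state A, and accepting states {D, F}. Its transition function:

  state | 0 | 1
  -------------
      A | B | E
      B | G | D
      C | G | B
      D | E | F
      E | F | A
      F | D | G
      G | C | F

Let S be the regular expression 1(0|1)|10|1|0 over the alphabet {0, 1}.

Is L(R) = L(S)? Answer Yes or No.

No

The string 01 is accepted by R but rejected by S.
So L(R) ≠ L(S).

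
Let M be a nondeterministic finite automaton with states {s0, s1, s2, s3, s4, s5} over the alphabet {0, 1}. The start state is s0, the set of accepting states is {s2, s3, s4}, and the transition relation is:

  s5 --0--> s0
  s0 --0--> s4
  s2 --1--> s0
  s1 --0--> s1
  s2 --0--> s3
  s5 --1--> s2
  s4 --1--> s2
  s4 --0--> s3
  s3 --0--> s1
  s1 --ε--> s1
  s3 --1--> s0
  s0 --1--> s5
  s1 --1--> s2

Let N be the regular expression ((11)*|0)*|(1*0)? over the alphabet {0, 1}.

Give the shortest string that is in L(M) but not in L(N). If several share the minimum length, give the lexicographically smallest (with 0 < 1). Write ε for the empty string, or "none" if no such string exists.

01

The string 01 is accepted by M but not by N.
No shorter string lies in the difference, and 01 is the lexicographically first length-2 string in L(M) \ L(N).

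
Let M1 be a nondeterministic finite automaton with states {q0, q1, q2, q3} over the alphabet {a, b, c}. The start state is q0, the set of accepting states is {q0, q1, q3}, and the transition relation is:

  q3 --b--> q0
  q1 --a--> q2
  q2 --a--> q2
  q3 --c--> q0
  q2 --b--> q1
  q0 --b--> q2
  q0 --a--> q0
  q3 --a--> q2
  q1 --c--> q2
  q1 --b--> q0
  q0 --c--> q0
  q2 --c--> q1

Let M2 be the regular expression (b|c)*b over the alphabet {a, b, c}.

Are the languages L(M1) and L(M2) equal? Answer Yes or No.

No

The empty string ε is accepted by M1 but rejected by M2.
So L(M1) ≠ L(M2).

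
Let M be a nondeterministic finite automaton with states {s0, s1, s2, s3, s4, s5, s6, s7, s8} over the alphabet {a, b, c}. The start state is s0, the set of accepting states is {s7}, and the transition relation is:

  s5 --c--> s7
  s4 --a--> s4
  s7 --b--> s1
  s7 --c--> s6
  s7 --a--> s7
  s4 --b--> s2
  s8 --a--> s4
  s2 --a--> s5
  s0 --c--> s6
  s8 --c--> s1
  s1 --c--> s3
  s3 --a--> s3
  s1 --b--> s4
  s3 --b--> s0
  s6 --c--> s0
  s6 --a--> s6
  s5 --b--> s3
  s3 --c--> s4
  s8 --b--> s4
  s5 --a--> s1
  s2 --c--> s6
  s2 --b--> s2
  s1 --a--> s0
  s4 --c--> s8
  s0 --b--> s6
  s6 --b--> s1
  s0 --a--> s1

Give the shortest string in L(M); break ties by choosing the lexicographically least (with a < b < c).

A breadth-first search from s0 reaches an accepting state first via the path s0 → s1 → s4 → s2 → s5 → s7 on input abbac.
No string of length < 5 is accepted (BFS exhausts all shorter strings without reaching an accepting state), and abbac is the lexicographically least accepting string of length 5.

abbac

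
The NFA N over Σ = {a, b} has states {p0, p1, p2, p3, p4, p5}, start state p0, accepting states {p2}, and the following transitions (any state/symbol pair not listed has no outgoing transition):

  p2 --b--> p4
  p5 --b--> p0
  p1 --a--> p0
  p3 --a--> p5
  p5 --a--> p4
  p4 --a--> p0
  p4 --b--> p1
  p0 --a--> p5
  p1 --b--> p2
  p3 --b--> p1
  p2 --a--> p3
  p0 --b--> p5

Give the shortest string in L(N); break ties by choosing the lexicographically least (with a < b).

A breadth-first search from p0 reaches an accepting state first via the path p0 → p5 → p4 → p1 → p2 on input aabb.
No string of length < 4 is accepted (BFS exhausts all shorter strings without reaching an accepting state), and aabb is the lexicographically least accepting string of length 4.

aabb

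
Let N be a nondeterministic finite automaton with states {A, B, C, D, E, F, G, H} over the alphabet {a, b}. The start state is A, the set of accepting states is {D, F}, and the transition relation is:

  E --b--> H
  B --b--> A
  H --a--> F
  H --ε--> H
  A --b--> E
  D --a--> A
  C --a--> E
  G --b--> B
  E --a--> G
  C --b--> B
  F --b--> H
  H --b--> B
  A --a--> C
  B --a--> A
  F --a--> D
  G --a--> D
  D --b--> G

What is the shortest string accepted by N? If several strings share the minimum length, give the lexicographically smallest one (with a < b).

baa

A breadth-first search from A reaches an accepting state first via the path A → E → G → D on input baa.
No string of length < 3 is accepted (BFS exhausts all shorter strings without reaching an accepting state), and baa is the lexicographically least accepting string of length 3.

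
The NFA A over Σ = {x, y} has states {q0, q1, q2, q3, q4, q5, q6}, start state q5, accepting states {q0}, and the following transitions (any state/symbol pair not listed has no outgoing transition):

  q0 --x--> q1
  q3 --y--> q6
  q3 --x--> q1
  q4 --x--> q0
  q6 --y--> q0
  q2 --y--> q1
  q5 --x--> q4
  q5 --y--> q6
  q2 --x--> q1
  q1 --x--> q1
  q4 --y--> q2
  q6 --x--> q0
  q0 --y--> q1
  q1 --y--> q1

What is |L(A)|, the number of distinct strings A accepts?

The useful subgraph on states {q0, q4, q5, q6} is acyclic, so L(A) is finite; the longest accepting path visits 3 useful states, giving maximum string length 2.
Counting accepting paths from q5 by length: 3 of length 2. Total 3.

3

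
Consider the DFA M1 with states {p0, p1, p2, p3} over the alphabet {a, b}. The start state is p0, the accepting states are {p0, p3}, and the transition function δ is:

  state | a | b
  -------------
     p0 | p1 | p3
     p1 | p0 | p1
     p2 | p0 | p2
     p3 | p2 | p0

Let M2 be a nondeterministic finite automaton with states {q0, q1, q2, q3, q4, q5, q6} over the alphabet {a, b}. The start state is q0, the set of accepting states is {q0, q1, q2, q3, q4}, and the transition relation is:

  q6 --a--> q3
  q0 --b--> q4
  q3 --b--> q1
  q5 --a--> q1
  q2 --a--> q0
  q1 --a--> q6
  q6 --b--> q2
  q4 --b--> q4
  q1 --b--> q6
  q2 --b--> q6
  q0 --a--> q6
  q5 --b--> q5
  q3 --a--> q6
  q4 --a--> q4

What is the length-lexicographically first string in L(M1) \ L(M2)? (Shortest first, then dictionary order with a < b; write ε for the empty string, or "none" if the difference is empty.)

The string aabb is accepted by M1 but not by M2.
No shorter string lies in the difference, and aabb is the lexicographically first length-4 string in L(M1) \ L(M2).

aabb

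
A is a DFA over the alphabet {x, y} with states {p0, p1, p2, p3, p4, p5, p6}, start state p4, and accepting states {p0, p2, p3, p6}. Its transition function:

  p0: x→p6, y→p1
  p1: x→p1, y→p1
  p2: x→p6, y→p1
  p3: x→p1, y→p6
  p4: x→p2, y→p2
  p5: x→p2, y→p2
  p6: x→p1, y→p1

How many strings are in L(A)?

The useful subgraph on states {p2, p4, p6} is acyclic, so L(A) is finite; the longest accepting path visits 3 useful states, giving maximum string length 2.
Counting accepting paths from p4 by length: 2 of length 1, 2 of length 2. Total 4.

4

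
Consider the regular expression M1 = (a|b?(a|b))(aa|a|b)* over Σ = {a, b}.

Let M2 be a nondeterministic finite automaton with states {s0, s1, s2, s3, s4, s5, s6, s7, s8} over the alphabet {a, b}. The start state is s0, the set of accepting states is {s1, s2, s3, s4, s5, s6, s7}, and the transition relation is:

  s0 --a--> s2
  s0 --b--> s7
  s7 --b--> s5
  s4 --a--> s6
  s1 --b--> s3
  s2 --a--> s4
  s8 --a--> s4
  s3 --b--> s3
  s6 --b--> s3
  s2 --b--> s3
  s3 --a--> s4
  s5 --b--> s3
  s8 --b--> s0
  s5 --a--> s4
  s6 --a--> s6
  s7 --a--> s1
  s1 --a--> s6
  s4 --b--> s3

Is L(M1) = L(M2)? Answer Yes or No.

Yes

Converting the expression M1 to a DFA (subset construction, then merging equivalent states) gives the minimal DFA with states {r0, r1}, start state r0, accepting states {r1} and transitions r0: a→r1, b→r1; r1: a→r1, b→r1.
Exploring the product automaton M1 × M2 from the start pair (r0, s0), following both machines on each input symbol, reaches 8 state pairs: (r0, s0), (r1, s2), (r1, s7), (r1, s4), (r1, s3), (r1, s1), (r1, s5), (r1, s6).
M1 accepts in {r1} and M2 accepts in {s1, s2, s3, s4, s5, s6, s7}. In every reachable pair the two components are either both accepting — (r1, s2), (r1, s7), (r1, s4), (r1, s3), (r1, s1), (r1, s5), (r1, s6) — or both non-accepting, so no string is accepted by exactly one of the machines: L(M1) \ L(M2) and L(M2) \ L(M1) are both empty.
Hence every string is accepted by M1 iff it is accepted by M2, and the two languages coincide.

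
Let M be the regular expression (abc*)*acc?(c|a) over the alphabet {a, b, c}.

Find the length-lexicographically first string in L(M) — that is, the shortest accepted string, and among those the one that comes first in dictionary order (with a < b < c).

By inspection of the expression, no string of length less than 3 matches, and aca is the lexicographically first match of length 3.

aca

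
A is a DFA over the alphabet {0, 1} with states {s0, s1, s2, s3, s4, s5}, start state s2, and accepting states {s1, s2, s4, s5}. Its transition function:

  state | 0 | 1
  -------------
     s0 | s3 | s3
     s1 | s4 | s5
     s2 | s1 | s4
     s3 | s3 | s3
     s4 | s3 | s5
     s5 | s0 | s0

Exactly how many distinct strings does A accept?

7

The useful subgraph on states {s1, s2, s4, s5} is acyclic, so L(A) is finite; the longest accepting path visits 4 useful states, giving maximum string length 3.
Counting accepting paths from s2 by length: 1 of length 0, 2 of length 1, 3 of length 2, 1 of length 3. Total 7.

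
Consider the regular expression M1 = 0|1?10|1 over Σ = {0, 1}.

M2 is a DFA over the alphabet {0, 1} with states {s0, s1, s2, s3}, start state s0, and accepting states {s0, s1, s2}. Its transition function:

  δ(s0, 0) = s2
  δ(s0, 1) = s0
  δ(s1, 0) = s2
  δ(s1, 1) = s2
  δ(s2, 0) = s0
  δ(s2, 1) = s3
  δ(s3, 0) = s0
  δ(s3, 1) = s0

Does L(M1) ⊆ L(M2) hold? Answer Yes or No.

Yes

Converting the expression M1 to a DFA (subset construction, then merging equivalent states) gives the minimal DFA with states {r0, r1, r2, r3, r4}, start state r0, accepting states {r1, r2} and transitions r0: 0→r1, 1→r2; r1: 0→r3, 1→r3; r2: 0→r1, 1→r4; r3: 0→r3, 1→r3; r4: 0→r1, 1→r3.
Exploring the product automaton M1 × M2 from the start pair (r0, s0), following both machines on each input symbol, reaches 7 state pairs: (r0, s0), (r1, s2), (r2, s0), (r3, s0), (r3, s3), (r4, s0), (r3, s2).
M1 accepts in {r1, r2} and M2 accepts in {s0, s1, s2}. The reachable pairs whose M1-component is accepting are (r1, s2), (r2, s0); in each of them the M2-component is accepting too, so the product for L(M1) \ L(M2) (M1-component accepting, M2-component rejecting) has no reachable accepting pair and the difference is empty.
Hence every string in L(M1) is also in L(M2).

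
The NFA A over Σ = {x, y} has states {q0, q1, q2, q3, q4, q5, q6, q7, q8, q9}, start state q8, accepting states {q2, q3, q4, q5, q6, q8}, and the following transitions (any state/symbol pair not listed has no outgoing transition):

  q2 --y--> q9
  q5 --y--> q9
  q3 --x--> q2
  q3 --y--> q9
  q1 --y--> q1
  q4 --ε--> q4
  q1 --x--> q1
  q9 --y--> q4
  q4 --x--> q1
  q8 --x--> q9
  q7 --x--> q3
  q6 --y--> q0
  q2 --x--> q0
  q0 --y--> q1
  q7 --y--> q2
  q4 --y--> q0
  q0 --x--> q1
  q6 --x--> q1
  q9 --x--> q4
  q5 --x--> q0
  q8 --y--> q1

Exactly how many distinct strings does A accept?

3

The useful subgraph on states {q4, q8, q9} is acyclic, so L(A) is finite; the longest accepting path visits 3 useful states, giving maximum string length 2.
Counting accepting paths from q8 by length: 1 of length 0, 2 of length 2. Total 3.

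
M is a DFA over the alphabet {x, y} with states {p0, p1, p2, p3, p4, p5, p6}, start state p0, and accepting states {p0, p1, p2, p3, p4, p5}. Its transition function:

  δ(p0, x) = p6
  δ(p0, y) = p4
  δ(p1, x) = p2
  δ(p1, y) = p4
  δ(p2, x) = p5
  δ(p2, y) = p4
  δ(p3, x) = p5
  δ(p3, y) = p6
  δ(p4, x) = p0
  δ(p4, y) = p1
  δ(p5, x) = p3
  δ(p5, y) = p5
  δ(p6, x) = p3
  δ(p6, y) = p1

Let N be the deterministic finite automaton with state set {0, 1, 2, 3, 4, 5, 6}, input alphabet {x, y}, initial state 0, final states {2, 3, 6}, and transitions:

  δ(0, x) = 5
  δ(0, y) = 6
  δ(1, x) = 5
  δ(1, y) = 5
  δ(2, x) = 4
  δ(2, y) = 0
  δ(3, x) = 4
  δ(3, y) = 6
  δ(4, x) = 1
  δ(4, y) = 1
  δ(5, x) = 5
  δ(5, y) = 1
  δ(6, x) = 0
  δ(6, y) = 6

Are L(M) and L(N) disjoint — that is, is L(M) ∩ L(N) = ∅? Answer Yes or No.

The string y is accepted by both M and N.
Hence L(M) ∩ L(N) ≠ ∅.

No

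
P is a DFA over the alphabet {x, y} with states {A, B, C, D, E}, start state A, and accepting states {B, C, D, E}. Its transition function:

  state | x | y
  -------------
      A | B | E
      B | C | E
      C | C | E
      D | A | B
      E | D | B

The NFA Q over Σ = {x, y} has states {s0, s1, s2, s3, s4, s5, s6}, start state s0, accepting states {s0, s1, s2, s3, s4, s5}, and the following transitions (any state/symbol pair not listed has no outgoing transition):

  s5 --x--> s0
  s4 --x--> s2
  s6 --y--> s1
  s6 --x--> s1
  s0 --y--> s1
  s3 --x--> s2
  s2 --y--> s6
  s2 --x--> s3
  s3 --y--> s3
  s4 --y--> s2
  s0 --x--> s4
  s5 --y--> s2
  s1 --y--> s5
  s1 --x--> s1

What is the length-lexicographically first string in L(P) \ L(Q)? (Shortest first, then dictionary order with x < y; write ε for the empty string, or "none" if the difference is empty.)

The string xxy is accepted by P but not by Q.
No shorter string lies in the difference, and xxy is the lexicographically first length-3 string in L(P) \ L(Q).

xxy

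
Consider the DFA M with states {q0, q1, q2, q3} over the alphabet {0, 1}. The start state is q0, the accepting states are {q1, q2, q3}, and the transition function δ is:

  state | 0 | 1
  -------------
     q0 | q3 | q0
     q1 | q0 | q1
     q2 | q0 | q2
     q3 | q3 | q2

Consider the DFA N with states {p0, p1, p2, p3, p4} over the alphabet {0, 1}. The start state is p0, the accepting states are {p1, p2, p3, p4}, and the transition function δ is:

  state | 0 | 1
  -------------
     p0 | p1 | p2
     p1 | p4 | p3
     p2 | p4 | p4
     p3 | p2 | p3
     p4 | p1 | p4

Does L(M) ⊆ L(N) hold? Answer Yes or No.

Yes

Exploring the product automaton M × N from the start pair (q0, p0), following both machines on each input symbol, reaches 10 state pairs: (q0, p0), (q3, p1), (q0, p2), (q3, p4), (q2, p3), (q0, p4), (q2, p4), (q0, p1), (q0, p3), (q3, p2).
M accepts in {q1, q2, q3} and N accepts in {p1, p2, p3, p4}. The reachable pairs whose M-component is accepting are (q3, p1), (q3, p4), (q2, p3), (q2, p4), (q3, p2); in each of them the N-component is accepting too, so the product for L(M) \ L(N) (M-component accepting, N-component rejecting) has no reachable accepting pair and the difference is empty.
Hence every string in L(M) is also in L(N).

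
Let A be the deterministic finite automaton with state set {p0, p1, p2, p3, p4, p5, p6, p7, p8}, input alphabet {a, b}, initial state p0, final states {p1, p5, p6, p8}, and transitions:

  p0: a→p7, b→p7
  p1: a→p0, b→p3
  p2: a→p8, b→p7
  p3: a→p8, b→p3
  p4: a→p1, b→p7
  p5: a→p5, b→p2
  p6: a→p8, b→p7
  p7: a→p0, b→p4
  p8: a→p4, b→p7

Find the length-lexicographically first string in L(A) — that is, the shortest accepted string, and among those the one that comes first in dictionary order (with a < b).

A breadth-first search from p0 reaches an accepting state first via the path p0 → p7 → p4 → p1 on input aba.
No string of length < 3 is accepted (BFS exhausts all shorter strings without reaching an accepting state), and aba is the lexicographically least accepting string of length 3.

aba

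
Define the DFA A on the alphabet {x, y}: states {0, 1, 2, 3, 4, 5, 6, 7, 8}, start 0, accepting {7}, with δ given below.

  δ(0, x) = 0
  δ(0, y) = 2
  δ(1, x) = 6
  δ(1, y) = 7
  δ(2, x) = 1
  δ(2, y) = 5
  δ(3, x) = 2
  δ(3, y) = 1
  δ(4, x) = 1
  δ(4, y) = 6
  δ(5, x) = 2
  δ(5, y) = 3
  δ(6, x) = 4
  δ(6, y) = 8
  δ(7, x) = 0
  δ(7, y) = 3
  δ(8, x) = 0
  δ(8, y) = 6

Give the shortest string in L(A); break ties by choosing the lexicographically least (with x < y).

yxy

A breadth-first search from 0 reaches an accepting state first via the path 0 → 2 → 1 → 7 on input yxy.
No string of length < 3 is accepted (BFS exhausts all shorter strings without reaching an accepting state), and yxy is the lexicographically least accepting string of length 3.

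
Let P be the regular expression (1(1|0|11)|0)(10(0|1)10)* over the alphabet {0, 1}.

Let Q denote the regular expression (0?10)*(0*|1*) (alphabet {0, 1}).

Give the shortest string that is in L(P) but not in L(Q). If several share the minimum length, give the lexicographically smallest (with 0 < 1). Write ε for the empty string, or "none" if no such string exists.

010110

The string 010110 is accepted by P but not by Q.
No shorter string lies in the difference, and 010110 is the lexicographically first length-6 string in L(P) \ L(Q).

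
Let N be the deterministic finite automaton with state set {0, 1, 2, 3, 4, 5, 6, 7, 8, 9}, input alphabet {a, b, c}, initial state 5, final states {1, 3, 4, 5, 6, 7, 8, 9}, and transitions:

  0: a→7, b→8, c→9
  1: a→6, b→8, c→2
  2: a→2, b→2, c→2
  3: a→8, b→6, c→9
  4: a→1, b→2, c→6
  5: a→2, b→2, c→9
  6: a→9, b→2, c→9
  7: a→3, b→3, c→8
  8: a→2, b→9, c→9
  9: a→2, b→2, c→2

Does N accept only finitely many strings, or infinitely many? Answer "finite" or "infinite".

finite

The useful states (reachable from 5 and able to reach an accepting state) are {5, 9}.
Restricted to these states the transition graph has no cycle, so every accepting path has bounded length and L is finite.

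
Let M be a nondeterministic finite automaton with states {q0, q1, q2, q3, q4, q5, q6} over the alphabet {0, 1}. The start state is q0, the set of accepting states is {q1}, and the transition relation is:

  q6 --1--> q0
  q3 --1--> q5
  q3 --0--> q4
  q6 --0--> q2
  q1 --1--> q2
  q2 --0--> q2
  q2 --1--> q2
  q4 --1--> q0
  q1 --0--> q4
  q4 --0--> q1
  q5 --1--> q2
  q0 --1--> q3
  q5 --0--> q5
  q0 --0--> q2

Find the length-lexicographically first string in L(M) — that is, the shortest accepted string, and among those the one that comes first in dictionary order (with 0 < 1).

A breadth-first search from q0 reaches an accepting state first via the path q0 → q3 → q4 → q1 on input 100.
No string of length < 3 is accepted (BFS exhausts all shorter strings without reaching an accepting state), and 100 is the lexicographically least accepting string of length 3.

100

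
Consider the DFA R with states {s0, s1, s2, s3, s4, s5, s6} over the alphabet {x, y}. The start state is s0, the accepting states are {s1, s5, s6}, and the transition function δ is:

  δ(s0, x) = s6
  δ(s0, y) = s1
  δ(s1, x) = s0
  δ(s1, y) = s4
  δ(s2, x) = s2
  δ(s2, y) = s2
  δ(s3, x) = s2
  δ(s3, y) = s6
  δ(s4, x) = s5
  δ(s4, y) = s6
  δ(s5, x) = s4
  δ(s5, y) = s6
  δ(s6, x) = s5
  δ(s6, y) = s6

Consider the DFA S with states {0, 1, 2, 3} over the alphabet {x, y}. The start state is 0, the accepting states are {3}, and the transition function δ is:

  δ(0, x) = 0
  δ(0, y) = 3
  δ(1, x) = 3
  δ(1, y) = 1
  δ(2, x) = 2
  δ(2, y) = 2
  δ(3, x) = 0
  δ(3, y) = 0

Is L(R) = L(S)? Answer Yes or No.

The string x is accepted by R but rejected by S.
So L(R) ≠ L(S).

No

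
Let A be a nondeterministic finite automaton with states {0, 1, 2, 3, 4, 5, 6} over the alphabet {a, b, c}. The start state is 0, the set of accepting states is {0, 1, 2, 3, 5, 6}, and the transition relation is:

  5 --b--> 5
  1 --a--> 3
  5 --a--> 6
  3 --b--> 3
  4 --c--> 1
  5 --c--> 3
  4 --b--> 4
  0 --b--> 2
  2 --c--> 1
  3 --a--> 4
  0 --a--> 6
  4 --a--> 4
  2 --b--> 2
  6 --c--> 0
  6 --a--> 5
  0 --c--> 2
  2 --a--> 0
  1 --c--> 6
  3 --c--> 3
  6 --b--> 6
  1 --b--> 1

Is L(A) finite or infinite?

State 0 is reachable from the start and can reach an accepting state, and it lies on the cycle 0 → 2 → 0.
Traversing that cycle any number of times yields accepted strings of unbounded length, so the language is infinite.

infinite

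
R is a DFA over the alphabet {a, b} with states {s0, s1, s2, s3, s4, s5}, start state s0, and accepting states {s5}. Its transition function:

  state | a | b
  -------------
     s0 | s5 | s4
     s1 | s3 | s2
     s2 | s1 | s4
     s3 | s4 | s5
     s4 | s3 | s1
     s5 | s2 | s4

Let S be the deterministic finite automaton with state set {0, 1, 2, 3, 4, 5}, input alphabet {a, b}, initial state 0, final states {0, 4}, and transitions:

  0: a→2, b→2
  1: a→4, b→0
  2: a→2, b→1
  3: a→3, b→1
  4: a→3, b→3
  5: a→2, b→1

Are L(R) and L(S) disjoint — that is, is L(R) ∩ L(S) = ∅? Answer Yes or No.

Exploring the product automaton R × S from the start pair (s0, 0), following both machines on each input symbol, reaches 21 state pairs: (s0, 0), (s5, 2), (s4, 2), (s2, 2), (s4, 1), (s3, 2), (s1, 1), (s1, 2), (s3, 4), (s1, 0), (s5, 1), (s2, 0), (s2, 1), (s4, 3), (s5, 3), (s2, 4), (s4, 0), (s1, 4), (s3, 3), (s2, 3), (s1, 3).
R accepts in {s5} and S accepts in {0, 4}; no reachable pair has both components accepting, so no string drives both machines to acceptance simultaneously and L(R) ∩ L(S) = ∅.
So no string is accepted by both, and the intersection is empty.

Yes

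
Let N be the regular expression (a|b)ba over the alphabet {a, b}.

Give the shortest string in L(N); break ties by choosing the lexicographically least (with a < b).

aba

By inspection of the expression, no string of length less than 3 matches, and aba is the lexicographically first match of length 3.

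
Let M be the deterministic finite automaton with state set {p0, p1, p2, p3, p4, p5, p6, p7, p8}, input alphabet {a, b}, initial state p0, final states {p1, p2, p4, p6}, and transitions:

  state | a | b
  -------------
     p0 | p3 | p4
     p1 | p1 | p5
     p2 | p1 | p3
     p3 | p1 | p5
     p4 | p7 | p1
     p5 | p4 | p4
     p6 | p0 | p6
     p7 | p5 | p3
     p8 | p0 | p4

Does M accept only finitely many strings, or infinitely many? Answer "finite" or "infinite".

infinite

State p1 is reachable from the start and can reach an accepting state, and it lies on the cycle p1 → p1.
Traversing that cycle any number of times yields accepted strings of unbounded length, so the language is infinite.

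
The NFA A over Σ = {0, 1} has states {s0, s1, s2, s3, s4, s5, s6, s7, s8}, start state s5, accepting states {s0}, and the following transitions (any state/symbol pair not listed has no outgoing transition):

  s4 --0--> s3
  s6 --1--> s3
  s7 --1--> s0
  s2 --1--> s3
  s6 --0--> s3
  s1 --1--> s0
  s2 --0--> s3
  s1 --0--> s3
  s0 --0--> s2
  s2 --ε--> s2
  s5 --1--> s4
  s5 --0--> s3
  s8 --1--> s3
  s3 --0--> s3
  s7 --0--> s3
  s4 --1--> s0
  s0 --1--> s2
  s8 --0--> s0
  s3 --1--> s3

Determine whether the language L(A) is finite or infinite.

The useful states (reachable from s5 and able to reach an accepting state) are {s0, s4, s5}.
Restricted to these states the transition graph has no cycle, so every accepting path has bounded length and L is finite.

finite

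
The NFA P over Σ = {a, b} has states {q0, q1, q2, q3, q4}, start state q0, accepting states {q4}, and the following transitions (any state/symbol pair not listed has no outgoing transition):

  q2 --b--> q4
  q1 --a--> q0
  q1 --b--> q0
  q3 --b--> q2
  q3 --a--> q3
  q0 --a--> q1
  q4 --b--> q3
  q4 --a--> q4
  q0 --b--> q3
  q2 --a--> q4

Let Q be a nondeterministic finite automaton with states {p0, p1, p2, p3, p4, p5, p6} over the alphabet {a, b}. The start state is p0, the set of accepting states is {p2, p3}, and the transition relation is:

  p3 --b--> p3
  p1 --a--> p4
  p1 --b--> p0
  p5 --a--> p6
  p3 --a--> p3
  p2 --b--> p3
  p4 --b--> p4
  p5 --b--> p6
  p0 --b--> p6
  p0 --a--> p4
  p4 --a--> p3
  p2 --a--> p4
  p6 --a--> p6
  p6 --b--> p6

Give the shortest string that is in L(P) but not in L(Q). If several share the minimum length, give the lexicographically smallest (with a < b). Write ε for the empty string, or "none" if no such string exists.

The string bba is accepted by P but not by Q.
No shorter string lies in the difference, and bba is the lexicographically first length-3 string in L(P) \ L(Q).

bba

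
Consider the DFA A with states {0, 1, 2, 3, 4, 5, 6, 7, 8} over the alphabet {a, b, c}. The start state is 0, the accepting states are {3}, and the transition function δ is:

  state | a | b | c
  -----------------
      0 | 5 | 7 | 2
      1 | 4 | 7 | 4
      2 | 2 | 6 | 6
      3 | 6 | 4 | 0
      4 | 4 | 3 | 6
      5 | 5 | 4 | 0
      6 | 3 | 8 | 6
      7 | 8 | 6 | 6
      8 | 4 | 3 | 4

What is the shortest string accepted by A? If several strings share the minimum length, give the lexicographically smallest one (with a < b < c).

A breadth-first search from 0 reaches an accepting state first via the path 0 → 5 → 4 → 3 on input abb.
No string of length < 3 is accepted (BFS exhausts all shorter strings without reaching an accepting state), and abb is the lexicographically least accepting string of length 3.

abb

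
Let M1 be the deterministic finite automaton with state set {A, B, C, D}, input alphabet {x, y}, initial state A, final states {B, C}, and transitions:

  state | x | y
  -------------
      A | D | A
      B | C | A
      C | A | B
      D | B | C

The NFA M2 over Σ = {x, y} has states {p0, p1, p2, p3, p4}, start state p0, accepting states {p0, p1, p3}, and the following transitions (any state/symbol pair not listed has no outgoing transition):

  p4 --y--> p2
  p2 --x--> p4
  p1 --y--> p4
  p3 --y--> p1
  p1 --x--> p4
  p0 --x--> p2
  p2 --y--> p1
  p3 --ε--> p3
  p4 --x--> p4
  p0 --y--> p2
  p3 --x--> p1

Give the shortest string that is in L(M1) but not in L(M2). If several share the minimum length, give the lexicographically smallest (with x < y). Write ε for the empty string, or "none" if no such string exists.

The string xx is accepted by M1 but not by M2.
No shorter string lies in the difference, and xx is the lexicographically first length-2 string in L(M1) \ L(M2).

xx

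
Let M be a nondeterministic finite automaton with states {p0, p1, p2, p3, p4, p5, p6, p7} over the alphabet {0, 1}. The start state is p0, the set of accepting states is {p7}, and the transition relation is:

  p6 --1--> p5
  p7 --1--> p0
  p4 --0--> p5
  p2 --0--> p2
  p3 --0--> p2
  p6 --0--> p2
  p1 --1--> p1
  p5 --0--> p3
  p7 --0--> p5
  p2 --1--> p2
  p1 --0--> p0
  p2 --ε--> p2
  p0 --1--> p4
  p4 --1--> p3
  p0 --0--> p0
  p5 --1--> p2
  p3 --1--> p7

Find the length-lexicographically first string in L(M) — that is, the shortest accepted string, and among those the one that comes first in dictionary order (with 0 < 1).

111

A breadth-first search from p0 reaches an accepting state first via the path p0 → p4 → p3 → p7 on input 111.
No string of length < 3 is accepted (BFS exhausts all shorter strings without reaching an accepting state), and 111 is the lexicographically least accepting string of length 3.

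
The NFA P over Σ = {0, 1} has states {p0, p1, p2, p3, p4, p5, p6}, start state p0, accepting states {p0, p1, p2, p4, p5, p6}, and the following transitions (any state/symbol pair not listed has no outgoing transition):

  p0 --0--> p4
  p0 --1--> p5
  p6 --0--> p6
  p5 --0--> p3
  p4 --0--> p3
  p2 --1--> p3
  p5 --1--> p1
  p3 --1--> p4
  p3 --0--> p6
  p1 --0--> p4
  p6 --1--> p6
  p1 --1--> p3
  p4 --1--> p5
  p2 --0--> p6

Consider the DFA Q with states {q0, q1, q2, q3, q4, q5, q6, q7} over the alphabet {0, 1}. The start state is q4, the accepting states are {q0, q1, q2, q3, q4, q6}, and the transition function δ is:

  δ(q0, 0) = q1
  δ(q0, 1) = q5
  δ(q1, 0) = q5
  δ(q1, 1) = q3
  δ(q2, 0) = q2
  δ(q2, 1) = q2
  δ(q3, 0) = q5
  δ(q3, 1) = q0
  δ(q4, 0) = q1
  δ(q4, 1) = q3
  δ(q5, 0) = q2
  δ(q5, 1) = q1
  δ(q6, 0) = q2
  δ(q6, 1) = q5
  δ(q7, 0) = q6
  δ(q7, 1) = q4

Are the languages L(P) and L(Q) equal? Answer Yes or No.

Yes

Exploring the product automaton P × Q from the start pair (p0, q4), following both machines on each input symbol, reaches 6 state pairs: (p0, q4), (p4, q1), (p5, q3), (p3, q5), (p1, q0), (p6, q2).
P accepts in {p0, p1, p2, p4, p5, p6} and Q accepts in {q0, q1, q2, q3, q4, q6}. In every reachable pair the two components are either both accepting — (p0, q4), (p4, q1), (p5, q3), (p1, q0), (p6, q2) — or both non-accepting, so no string is accepted by exactly one of the machines: L(P) \ L(Q) and L(Q) \ L(P) are both empty.
Hence every string is accepted by P iff it is accepted by Q, and the two languages coincide.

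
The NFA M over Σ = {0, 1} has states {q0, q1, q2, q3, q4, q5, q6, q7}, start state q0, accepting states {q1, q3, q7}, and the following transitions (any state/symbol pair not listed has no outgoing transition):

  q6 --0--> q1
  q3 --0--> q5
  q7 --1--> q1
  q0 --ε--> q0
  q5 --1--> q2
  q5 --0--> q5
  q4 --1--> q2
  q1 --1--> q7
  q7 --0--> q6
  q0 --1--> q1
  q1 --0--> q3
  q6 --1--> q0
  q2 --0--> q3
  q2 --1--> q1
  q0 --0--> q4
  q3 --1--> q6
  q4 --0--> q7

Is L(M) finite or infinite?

infinite

State q1 is reachable from the start and can reach an accepting state, and it lies on the cycle q1 → q3 → q5 → q2 → q1.
Traversing that cycle any number of times yields accepted strings of unbounded length, so the language is infinite.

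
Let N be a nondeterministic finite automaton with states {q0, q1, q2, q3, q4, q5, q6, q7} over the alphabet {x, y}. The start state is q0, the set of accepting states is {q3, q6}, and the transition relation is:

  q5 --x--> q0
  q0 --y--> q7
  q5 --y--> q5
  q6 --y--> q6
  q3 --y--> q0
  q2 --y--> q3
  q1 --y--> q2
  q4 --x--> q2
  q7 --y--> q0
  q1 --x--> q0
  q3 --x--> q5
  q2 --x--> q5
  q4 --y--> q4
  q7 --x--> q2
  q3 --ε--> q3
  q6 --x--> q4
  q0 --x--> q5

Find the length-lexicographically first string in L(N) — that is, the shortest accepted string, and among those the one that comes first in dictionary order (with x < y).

A breadth-first search from q0 reaches an accepting state first via the path q0 → q7 → q2 → q3 on input yxy.
No string of length < 3 is accepted (BFS exhausts all shorter strings without reaching an accepting state), and yxy is the lexicographically least accepting string of length 3.

yxy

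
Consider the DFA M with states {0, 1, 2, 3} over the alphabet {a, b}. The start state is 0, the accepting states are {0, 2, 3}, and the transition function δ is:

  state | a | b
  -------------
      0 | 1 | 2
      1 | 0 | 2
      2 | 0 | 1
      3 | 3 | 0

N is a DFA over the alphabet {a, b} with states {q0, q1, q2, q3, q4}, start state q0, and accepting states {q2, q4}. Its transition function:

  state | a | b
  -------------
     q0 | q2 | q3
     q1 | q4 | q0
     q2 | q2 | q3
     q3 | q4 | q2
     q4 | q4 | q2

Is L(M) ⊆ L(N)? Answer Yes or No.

The empty string ε is in L(M) but not in L(N).
So L(M) ⊄ L(N).

No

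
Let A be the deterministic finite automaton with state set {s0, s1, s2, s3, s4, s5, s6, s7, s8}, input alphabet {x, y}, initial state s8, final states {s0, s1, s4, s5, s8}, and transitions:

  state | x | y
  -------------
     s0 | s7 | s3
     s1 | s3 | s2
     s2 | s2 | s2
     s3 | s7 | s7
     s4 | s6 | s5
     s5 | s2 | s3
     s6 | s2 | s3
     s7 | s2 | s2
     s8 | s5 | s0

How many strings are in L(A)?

The useful subgraph on states {s0, s5, s8} is acyclic, so L(A) is finite; the longest accepting path visits 2 useful states, giving maximum string length 1.
Counting accepting paths from s8 by length: 1 of length 0, 2 of length 1. Total 3.

3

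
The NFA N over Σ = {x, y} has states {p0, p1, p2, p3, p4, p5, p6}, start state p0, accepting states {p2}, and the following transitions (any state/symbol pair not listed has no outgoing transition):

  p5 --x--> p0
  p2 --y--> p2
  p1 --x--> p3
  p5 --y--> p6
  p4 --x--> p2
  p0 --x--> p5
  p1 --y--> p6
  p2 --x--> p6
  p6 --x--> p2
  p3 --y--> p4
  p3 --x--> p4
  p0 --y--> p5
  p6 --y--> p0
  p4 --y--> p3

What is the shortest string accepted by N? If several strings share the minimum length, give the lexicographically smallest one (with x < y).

A breadth-first search from p0 reaches an accepting state first via the path p0 → p5 → p6 → p2 on input xyx.
No string of length < 3 is accepted (BFS exhausts all shorter strings without reaching an accepting state), and xyx is the lexicographically least accepting string of length 3.

xyx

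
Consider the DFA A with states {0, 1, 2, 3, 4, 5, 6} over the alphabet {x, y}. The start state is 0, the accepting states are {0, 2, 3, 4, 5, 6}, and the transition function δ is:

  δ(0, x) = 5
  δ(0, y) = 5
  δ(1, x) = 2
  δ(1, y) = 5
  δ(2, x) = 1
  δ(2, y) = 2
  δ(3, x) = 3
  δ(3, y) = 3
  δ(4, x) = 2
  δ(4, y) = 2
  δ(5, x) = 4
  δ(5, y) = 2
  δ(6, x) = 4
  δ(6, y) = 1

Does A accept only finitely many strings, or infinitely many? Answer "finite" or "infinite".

State 2 is reachable from the start and can reach an accepting state, and it lies on the cycle 2 → 1 → 2.
Traversing that cycle any number of times yields accepted strings of unbounded length, so the language is infinite.

infinite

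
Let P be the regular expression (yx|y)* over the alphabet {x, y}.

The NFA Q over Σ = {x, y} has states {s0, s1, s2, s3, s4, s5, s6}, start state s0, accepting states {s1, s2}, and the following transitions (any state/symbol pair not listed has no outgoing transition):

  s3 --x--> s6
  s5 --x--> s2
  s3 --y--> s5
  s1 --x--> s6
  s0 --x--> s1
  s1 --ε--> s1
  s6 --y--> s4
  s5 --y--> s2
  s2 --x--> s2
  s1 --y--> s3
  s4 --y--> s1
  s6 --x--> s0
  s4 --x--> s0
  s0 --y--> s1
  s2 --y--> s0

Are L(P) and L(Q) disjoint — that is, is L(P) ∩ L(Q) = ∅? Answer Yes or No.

The string y is accepted by both P and Q.
Hence L(P) ∩ L(Q) ≠ ∅.

No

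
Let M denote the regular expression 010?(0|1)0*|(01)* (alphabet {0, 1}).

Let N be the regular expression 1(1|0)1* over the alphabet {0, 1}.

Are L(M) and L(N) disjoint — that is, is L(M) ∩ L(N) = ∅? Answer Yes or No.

Converting the expression M to a DFA (subset construction, then merging equivalent states) gives the minimal DFA with states {m0, m1, m2, m3, m4, m5, m6, m7, m8, m9}, start state m0, accepting states {m0, m3, m4, m5, m6, m7, m8} and transitions m0: 0→m1, 1→m2; m1: 0→m2, 1→m3; m2: 0→m2, 1→m2; m3: 0→m4, 1→m5; m4: 0→m5, 1→m6; m5: 0→m5, 1→m2; m6: 0→m7, 1→m2; m7: 0→m5, 1→m8; m8: 0→m9, 1→m2; m9: 0→m2, 1→m8.
Converting the expression N to a DFA (subset construction, then merging equivalent states) gives the minimal DFA with states {n0, n1, n2, n3}, start state n0, accepting states {n3} and transitions n0: 0→n1, 1→n2; n1: 0→n1, 1→n1; n2: 0→n3, 1→n3; n3: 0→n1, 1→n3.
Exploring the product automaton M × N from the start pair (m0, n0), following both machines on each input symbol, reaches 12 state pairs: (m0, n0), (m1, n1), (m2, n2), (m2, n1), (m3, n1), (m2, n3), (m4, n1), (m5, n1), (m6, n1), (m7, n1), (m8, n1), (m9, n1).
M accepts in {m0, m3, m4, m5, m6, m7, m8} and N accepts in {n3}; no reachable pair has both components accepting, so no string drives both machines to acceptance simultaneously and L(M) ∩ L(N) = ∅.
So no string is accepted by both, and the intersection is empty.

Yes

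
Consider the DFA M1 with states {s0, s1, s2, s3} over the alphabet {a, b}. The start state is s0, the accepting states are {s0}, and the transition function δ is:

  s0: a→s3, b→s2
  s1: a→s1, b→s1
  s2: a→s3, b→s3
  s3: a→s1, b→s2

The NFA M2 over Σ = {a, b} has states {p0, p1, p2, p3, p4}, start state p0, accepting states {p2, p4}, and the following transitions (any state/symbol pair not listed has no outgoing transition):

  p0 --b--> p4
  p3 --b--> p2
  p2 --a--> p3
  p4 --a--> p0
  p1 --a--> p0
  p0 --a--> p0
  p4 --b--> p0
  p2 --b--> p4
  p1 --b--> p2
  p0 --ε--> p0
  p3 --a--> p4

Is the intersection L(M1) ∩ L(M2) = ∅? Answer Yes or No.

Yes

Exploring the product automaton M1 × M2 from the start pair (s0, p0), following both machines on each input symbol, reaches 5 state pairs: (s0, p0), (s3, p0), (s2, p4), (s1, p0), (s1, p4).
M1 accepts in {s0} and M2 accepts in {p2, p4}; no reachable pair has both components accepting, so no string drives both machines to acceptance simultaneously and L(M1) ∩ L(M2) = ∅.
So no string is accepted by both, and the intersection is empty.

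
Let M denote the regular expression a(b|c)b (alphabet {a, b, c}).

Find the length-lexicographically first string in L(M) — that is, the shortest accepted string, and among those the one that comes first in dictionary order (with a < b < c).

abb

By inspection of the expression, no string of length less than 3 matches, and abb is the lexicographically first match of length 3.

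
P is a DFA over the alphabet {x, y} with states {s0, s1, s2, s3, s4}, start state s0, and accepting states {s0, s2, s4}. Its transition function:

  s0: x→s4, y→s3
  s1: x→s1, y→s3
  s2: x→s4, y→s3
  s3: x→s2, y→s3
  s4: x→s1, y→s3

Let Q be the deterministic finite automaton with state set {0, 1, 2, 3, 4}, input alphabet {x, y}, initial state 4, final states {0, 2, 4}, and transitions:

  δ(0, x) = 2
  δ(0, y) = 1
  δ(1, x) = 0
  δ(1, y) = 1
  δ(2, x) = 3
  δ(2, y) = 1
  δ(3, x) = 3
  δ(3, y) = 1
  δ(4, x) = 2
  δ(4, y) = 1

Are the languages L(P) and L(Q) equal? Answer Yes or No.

Exploring the product automaton P × Q from the start pair (s0, 4), following both machines on each input symbol, reaches 5 state pairs: (s0, 4), (s4, 2), (s3, 1), (s1, 3), (s2, 0).
P accepts in {s0, s2, s4} and Q accepts in {0, 2, 4}. In every reachable pair the two components are either both accepting — (s0, 4), (s4, 2), (s2, 0) — or both non-accepting, so no string is accepted by exactly one of the machines: L(P) \ L(Q) and L(Q) \ L(P) are both empty.
Hence every string is accepted by P iff it is accepted by Q, and the two languages coincide.

Yes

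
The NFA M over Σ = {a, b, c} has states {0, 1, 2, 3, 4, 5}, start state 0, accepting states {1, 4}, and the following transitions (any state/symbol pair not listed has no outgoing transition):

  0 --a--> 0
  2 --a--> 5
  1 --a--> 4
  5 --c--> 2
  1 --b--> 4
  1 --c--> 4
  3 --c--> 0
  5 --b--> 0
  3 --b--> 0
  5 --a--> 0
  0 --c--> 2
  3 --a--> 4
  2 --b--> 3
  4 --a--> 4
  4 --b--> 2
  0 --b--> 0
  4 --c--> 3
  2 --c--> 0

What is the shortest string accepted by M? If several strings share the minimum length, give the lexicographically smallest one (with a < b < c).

A breadth-first search from 0 reaches an accepting state first via the path 0 → 2 → 3 → 4 on input cba.
No string of length < 3 is accepted (BFS exhausts all shorter strings without reaching an accepting state), and cba is the lexicographically least accepting string of length 3.

cba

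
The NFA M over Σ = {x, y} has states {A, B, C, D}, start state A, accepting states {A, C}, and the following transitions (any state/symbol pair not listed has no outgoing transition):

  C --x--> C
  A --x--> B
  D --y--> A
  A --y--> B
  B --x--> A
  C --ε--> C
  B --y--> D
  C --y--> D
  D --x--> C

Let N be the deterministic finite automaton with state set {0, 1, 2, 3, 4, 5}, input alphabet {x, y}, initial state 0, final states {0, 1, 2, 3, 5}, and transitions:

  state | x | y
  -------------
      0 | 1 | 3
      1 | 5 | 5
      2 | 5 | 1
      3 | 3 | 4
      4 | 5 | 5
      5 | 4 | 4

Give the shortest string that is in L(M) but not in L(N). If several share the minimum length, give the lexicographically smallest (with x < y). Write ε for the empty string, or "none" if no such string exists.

The string xyx is accepted by M but not by N.
No shorter string lies in the difference, and xyx is the lexicographically first length-3 string in L(M) \ L(N).

xyx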